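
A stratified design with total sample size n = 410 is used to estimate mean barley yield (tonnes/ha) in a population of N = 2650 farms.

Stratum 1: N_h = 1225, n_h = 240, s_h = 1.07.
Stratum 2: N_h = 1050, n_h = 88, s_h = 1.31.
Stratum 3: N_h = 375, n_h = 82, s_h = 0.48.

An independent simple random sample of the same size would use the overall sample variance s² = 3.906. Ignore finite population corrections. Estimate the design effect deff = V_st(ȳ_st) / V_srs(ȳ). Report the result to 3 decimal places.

deff ≈ 0.434

V̂(ȳ_st) = Σ W_h² s_h²/n_h, with W_h = N_h/N and N = 2650:
  stratum 1: (1225/2650)²·1.07²/240 = 0.00101938
  stratum 2: (1050/2650)²·1.31²/88 = 0.00306159
  stratum 3: (375/2650)²·0.48²/82 = 5.62651e-05
V_st = 0.00413723
V_srs = s²/n = 3.906/410 = 0.00952683
deff = V_st / V_srs = 0.00413723/0.00952683 = 0.4343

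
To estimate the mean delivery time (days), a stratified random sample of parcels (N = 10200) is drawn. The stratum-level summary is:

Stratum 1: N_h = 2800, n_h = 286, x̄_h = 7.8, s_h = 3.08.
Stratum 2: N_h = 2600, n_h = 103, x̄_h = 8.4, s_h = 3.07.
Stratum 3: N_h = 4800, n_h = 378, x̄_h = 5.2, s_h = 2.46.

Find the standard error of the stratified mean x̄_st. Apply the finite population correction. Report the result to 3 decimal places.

SE(x̄_st) ≈ 0.106

V̂(x̄_st) = Σ W_h² (1 − n_h/N_h) s_h²/n_h, with W_h = N_h/N and N = 10200:
  stratum 1: (2800/10200)²·(1 − 286/2800)·3.08²/286 = 0.00224418
  stratum 2: (2600/10200)²·(1 − 103/2600)·3.07²/103 = 0.00570993
  stratum 3: (4800/10200)²·(1 − 378/4800)·2.46²/378 = 0.00326616
V̂(x̄_st) = 0.0112203
SE(x̄_st) = √0.0112203 = 0.105926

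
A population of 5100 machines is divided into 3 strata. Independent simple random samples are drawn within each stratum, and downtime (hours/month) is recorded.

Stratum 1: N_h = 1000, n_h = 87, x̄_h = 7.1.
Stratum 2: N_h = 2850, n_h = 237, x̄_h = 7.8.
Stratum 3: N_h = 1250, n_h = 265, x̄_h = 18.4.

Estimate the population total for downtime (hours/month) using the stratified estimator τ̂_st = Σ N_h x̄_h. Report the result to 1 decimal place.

τ̂_st ≈ 52330.0

τ̂_st = Σ N_h x̄_h = 1000·7.1 + 2850·7.8 + 1250·18.4 = 52330.0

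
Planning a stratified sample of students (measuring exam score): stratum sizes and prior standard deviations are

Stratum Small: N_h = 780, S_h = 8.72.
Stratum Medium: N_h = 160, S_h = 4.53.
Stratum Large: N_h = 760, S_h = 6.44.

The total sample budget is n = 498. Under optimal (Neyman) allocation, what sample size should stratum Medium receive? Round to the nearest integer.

29

Neyman allocation: n_h = n · N_h S_h / Σ N_i S_i, with n = 498.
  stratum Small: N_h·S_h = 780·8.72 = 6801.60
  stratum Medium: N_h·S_h = 160·4.53 = 724.80
  stratum Large: N_h·S_h = 760·6.44 = 4894.40
Σ N_h S_h = 12420.80
n for stratum Medium = 498·724.80/12420.80 = 29.060 → 29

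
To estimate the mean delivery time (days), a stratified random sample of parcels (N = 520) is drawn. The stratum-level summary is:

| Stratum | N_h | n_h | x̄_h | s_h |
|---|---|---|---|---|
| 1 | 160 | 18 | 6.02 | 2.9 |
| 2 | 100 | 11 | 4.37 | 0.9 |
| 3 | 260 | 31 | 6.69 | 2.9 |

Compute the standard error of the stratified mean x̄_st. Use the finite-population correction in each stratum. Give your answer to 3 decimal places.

V̂(x̄_st) = Σ W_h² (1 − n_h/N_h) s_h²/n_h, with W_h = N_h/N and N = 520:
  stratum 1: (160/520)²·(1 − 18/160)·2.9²/18 = 0.0392577
  stratum 2: (100/520)²·(1 − 11/100)·0.9²/11 = 0.00242368
  stratum 3: (260/520)²·(1 − 31/260)·2.9²/31 = 0.059736
V̂(x̄_st) = 0.101417
SE(x̄_st) = √0.101417 = 0.318461

SE(x̄_st) ≈ 0.318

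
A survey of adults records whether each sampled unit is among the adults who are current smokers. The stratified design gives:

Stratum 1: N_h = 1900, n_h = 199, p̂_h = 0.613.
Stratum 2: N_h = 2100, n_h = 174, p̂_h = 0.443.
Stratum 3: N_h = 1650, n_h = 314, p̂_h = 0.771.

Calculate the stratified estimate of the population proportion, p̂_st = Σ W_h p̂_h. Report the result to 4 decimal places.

N = 5650; stratum weights W_h = N_h/N.
p̂_st = Σ W_h p̂_h = (1900·0.613 + 2100·0.443 + 1650·0.771)/5650 = 0.59596

p̂_st ≈ 0.5960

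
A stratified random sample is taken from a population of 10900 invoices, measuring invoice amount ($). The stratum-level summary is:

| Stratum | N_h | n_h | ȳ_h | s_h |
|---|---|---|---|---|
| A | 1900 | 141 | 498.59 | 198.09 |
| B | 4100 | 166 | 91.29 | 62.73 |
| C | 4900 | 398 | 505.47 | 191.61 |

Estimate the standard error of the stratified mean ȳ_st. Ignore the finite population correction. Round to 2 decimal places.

V̂(ȳ_st) = Σ W_h² s_h²/n_h, with W_h = N_h/N and N = 10900:
  stratum A: (1900/10900)²·198.09²/141 = 8.45591
  stratum B: (4100/10900)²·62.73²/166 = 3.35395
  stratum C: (4900/10900)²·191.61²/398 = 18.642
V̂(ȳ_st) = 30.4519
SE(ȳ_st) = √30.4519 = 5.51832

SE(ȳ_st) ≈ 5.52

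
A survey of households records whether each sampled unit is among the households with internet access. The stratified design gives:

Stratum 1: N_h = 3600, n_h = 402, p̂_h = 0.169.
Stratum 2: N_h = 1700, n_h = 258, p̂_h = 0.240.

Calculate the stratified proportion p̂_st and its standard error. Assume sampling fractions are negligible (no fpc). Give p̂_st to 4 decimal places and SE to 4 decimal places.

p̂_st ≈ 0.1918, SE ≈ 0.0153

N = 5300; stratum weights W_h = N_h/N.
p̂_st = Σ W_h p̂_h = (3600·0.169 + 1700·0.240)/5300 = 0.19177
V̂(p̂_st) = Σ W_h² p̂_h(1−p̂_h)/(n_h−1):
  stratum 1: (3600/5300)²·0.169·0.831/401 = 0.000161583
  stratum 2: (1700/5300)²·0.240·0.760/257 = 7.30193e-05
V̂(p̂_st) = 0.000234603; SE = √V̂ = 0.0153167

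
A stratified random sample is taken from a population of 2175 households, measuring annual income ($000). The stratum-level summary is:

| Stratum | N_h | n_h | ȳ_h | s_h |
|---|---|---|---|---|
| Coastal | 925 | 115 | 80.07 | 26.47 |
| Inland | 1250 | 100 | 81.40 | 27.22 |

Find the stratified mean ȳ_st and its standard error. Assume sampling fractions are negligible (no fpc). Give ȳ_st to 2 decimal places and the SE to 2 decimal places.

ȳ_st = Σ W_h ȳ_h = (925·80.07 + 1250·81.40)/2175 = 80.83437
V̂(ȳ_st) = Σ W_h² s_h²/n_h, with W_h = N_h/N and N = 2175:
  stratum Coastal: (925/2175)²·26.47²/115 = 1.10198
  stratum Inland: (1250/2175)²·27.22²/100 = 2.44725
V̂(ȳ_st) = 3.54923
SE(ȳ_st) = √3.54923 = 1.88394

ȳ_st ≈ 80.83, SE ≈ 1.88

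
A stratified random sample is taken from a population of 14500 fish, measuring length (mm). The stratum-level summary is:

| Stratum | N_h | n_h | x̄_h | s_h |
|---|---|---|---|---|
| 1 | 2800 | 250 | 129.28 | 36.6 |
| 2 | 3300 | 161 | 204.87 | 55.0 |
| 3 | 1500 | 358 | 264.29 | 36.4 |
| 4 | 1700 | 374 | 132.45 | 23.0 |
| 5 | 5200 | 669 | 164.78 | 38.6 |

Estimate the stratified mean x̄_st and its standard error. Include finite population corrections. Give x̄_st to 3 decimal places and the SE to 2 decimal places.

x̄_st = Σ W_h x̄_h = (2800·129.28 + 3300·204.87 + 1500·264.29 + 1700·132.45 + 5200·164.78)/14500 = 173.55248
V̂(x̄_st) = Σ W_h² (1 − n_h/N_h) s_h²/n_h, with W_h = N_h/N and N = 14500:
  stratum 1: (2800/14500)²·(1 − 250/2800)·36.6²/250 = 0.181964
  stratum 2: (3300/14500)²·(1 − 161/3300)·55.0²/161 = 0.925697
  stratum 3: (1500/14500)²·(1 − 358/1500)·36.4²/358 = 0.0301537
  stratum 4: (1700/14500)²·(1 − 374/1700)·23.0²/374 = 0.0151649
  stratum 5: (5200/14500)²·(1 − 669/5200)·38.6²/669 = 0.24958
V̂(x̄_st) = 1.40256
SE(x̄_st) = √1.40256 = 1.1843

x̄_st ≈ 173.552, SE ≈ 1.18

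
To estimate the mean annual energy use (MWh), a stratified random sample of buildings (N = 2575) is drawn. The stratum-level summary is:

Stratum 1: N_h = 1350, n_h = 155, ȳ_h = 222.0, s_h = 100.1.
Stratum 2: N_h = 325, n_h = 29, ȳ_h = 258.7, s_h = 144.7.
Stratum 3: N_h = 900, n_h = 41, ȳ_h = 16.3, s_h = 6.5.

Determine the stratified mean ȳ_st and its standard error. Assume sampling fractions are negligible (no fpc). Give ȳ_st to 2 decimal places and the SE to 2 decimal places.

ȳ_st = Σ W_h ȳ_h = (1350·222.0 + 325·258.7 + 900·16.3)/2575 = 154.73689
V̂(ȳ_st) = Σ W_h² s_h²/n_h, with W_h = N_h/N and N = 2575:
  stratum 1: (1350/2575)²·100.1²/155 = 17.7684
  stratum 2: (325/2575)²·144.7²/29 = 11.5014
  stratum 3: (900/2575)²·6.5²/41 = 0.125885
V̂(ȳ_st) = 29.3958
SE(ȳ_st) = √29.3958 = 5.42178

ȳ_st ≈ 154.74, SE ≈ 5.42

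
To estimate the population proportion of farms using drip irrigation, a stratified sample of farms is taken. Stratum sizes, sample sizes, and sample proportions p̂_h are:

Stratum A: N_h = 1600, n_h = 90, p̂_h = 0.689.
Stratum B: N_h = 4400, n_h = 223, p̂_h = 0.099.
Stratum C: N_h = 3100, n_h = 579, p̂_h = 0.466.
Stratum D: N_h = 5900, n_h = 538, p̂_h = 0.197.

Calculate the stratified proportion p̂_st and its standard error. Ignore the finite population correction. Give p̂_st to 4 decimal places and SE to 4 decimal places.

N = 15000; stratum weights W_h = N_h/N.
p̂_st = Σ W_h p̂_h = (1600·0.689 + 4400·0.099 + 3100·0.466 + 5900·0.197)/15000 = 0.27633
V̂(p̂_st) = Σ W_h² p̂_h(1−p̂_h)/(n_h−1):
  stratum A: (1600/15000)²·0.689·0.311/89 = 2.73935e-05
  stratum B: (4400/15000)²·0.099·0.901/222 = 3.45724e-05
  stratum C: (3100/15000)²·0.466·0.534/578 = 1.83882e-05
  stratum D: (5900/15000)²·0.197·0.803/537 = 4.55752e-05
V̂(p̂_st) = 0.000125929; SE = √V̂ = 0.0112218

p̂_st ≈ 0.2763, SE ≈ 0.0112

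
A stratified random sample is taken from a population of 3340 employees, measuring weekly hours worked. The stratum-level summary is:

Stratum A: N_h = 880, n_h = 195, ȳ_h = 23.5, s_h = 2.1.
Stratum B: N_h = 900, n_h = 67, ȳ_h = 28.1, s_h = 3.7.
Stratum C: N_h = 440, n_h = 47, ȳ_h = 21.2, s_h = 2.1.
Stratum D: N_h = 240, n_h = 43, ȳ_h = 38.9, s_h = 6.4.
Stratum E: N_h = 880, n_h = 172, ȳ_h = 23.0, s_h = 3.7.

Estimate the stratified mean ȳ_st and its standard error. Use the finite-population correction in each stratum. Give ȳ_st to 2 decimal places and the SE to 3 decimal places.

ȳ_st = Σ W_h ȳ_h = (880·23.5 + 900·28.1 + 440·21.2 + 240·38.9 + 880·23.0)/3340 = 25.41138
V̂(ȳ_st) = Σ W_h² (1 − n_h/N_h) s_h²/n_h, with W_h = N_h/N and N = 3340:
  stratum A: (880/3340)²·(1 − 195/880)·2.1²/195 = 0.00122204
  stratum B: (900/3340)²·(1 − 67/900)·3.7²/67 = 0.0137317
  stratum C: (440/3340)²·(1 − 47/440)·2.1²/47 = 0.00145443
  stratum D: (240/3340)²·(1 − 43/240)·6.4²/43 = 0.00403716
  stratum E: (880/3340)²·(1 − 172/880)·3.7²/172 = 0.00444527
V̂(ȳ_st) = 0.0248906
SE(ȳ_st) = √0.0248906 = 0.157767

ȳ_st ≈ 25.41, SE ≈ 0.158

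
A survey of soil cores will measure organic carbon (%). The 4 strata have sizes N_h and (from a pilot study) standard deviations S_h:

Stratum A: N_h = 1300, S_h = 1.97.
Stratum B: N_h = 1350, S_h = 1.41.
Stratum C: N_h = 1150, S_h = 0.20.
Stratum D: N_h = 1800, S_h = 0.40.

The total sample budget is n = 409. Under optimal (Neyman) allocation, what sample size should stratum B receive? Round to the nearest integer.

144

Neyman allocation: n_h = n · N_h S_h / Σ N_i S_i, with n = 409.
  stratum A: N_h·S_h = 1300·1.97 = 2561.00
  stratum B: N_h·S_h = 1350·1.41 = 1903.50
  stratum C: N_h·S_h = 1150·0.20 = 230.00
  stratum D: N_h·S_h = 1800·0.40 = 720.00
Σ N_h S_h = 5414.50
n for stratum B = 409·1903.50/5414.50 = 143.786 → 144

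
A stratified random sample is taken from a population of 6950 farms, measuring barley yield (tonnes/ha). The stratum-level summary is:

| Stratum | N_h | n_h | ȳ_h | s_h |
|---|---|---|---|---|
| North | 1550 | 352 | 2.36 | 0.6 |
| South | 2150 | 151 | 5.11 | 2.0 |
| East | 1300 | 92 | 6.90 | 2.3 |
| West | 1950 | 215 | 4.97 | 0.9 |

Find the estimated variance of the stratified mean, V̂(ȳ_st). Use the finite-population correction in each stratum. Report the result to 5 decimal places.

V̂(ȳ_st) ≈ 0.00453

V̂(ȳ_st) = Σ W_h² (1 − n_h/N_h) s_h²/n_h, with W_h = N_h/N and N = 6950:
  stratum North: (1550/6950)²·(1 − 352/1550)·0.6²/352 = 3.93169e-05
  stratum South: (2150/6950)²·(1 − 151/2150)·2.0²/151 = 0.00235703
  stratum East: (1300/6950)²·(1 − 92/1300)·2.3²/92 = 0.00186943
  stratum West: (1950/6950)²·(1 − 215/1950)·0.9²/215 = 0.000263883
V̂(ȳ_st) = 0.00452965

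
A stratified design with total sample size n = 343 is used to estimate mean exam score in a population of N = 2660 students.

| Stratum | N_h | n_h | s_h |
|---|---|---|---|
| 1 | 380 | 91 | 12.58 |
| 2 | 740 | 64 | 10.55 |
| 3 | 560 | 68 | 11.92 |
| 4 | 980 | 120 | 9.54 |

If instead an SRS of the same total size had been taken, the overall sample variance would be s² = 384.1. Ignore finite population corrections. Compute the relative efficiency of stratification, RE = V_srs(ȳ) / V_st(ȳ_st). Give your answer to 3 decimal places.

RE ≈ 3.063

V̂(ȳ_st) = Σ W_h² s_h²/n_h, with W_h = N_h/N and N = 2660:
  stratum 1: (380/2660)²·12.58²/91 = 0.0354915
  stratum 2: (740/2660)²·10.55²/64 = 0.134594
  stratum 3: (560/2660)²·11.92²/68 = 0.0926097
  stratum 4: (980/2660)²·9.54²/120 = 0.102945
V_st = 0.36564
V_srs = s²/n = 384.1/343 = 1.11983
Relative efficiency = V_srs / V_st = 1.11983/0.36564 = 3.0626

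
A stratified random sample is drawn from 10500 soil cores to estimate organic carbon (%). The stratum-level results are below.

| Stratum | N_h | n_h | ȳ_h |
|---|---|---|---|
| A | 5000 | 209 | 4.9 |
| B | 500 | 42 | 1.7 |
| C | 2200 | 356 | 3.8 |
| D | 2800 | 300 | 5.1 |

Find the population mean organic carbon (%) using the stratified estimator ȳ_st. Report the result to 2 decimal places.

ȳ_st ≈ 4.57

N = Σ N_h = 10500. Stratum weights W_h = N_h/N.
ȳ_st = (5000·4.9 + 500·1.7 + 2200·3.8 + 2800·5.1) / 10500 = 4.5705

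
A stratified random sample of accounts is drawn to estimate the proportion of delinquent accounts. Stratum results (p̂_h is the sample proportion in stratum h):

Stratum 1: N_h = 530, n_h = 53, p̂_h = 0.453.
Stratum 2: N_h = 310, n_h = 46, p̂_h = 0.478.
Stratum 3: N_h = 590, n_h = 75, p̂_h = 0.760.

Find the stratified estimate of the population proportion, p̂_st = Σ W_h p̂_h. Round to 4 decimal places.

N = 1430; stratum weights W_h = N_h/N.
p̂_st = Σ W_h p̂_h = (530·0.453 + 310·0.478 + 590·0.760)/1430 = 0.58508

p̂_st ≈ 0.5851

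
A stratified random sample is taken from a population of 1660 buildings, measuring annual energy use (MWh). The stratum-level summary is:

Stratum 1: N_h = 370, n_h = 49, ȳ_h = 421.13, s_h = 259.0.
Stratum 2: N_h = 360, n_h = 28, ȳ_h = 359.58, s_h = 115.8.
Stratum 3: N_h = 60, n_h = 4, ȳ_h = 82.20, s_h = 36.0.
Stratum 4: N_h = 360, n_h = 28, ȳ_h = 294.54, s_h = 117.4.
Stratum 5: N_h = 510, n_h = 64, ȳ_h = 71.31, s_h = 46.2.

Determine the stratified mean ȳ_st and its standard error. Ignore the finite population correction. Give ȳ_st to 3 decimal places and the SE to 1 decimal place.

ȳ_st ≈ 260.603, SE ≈ 10.8

ȳ_st = Σ W_h ȳ_h = (370·421.13 + 360·359.58 + 60·82.20 + 360·294.54 + 510·71.31)/1660 = 260.60325
V̂(ȳ_st) = Σ W_h² s_h²/n_h, with W_h = N_h/N and N = 1660:
  stratum 1: (370/1660)²·259.0²/49 = 68.0128
  stratum 2: (360/1660)²·115.8²/28 = 22.5241
  stratum 3: (60/1660)²·36.0²/4 = 0.423283
  stratum 4: (360/1660)²·117.4²/28 = 23.1509
  stratum 5: (510/1660)²·46.2²/64 = 3.14795
V̂(ȳ_st) = 117.259
SE(ȳ_st) = √117.259 = 10.8286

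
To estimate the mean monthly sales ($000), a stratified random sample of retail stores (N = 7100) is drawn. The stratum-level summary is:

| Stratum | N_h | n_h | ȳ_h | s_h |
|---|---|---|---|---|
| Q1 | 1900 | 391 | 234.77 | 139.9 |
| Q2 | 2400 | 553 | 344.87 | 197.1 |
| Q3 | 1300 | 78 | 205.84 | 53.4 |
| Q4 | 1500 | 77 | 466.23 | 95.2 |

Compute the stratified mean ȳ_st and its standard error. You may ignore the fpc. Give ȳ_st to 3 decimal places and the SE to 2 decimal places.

ȳ_st = Σ W_h ȳ_h = (1900·234.77 + 2400·344.87 + 1300·205.84 + 1500·466.23)/7100 = 315.58986
V̂(ȳ_st) = Σ W_h² s_h²/n_h, with W_h = N_h/N and N = 7100:
  stratum Q1: (1900/7100)²·139.9²/391 = 3.58467
  stratum Q2: (2400/7100)²·197.1²/553 = 8.02701
  stratum Q3: (1300/7100)²·53.4²/78 = 1.22563
  stratum Q4: (1500/7100)²·95.2²/77 = 5.2535
V̂(ȳ_st) = 18.0908
SE(ȳ_st) = √18.0908 = 4.25333

ȳ_st ≈ 315.590, SE ≈ 4.25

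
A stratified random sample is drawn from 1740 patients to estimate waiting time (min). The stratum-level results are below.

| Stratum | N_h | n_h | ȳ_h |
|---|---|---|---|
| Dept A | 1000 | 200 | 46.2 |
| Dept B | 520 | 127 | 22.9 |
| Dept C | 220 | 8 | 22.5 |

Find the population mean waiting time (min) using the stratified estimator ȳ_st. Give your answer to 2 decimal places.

ȳ_st ≈ 36.24

N = Σ N_h = 1740. Stratum weights W_h = N_h/N.
ȳ_st = (1000·46.2 + 520·22.9 + 220·22.5) / 1740 = 36.2402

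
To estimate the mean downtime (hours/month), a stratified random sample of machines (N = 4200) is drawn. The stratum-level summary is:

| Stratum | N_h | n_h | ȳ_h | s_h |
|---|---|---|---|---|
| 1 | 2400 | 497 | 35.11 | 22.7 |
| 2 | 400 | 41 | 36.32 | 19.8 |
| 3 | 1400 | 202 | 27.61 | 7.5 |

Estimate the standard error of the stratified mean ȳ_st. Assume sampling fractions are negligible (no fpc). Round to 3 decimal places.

V̂(ȳ_st) = Σ W_h² s_h²/n_h, with W_h = N_h/N and N = 4200:
  stratum 1: (2400/4200)²·22.7²/497 = 0.338547
  stratum 2: (400/4200)²·19.8²/41 = 0.0867297
  stratum 3: (1400/4200)²·7.5²/202 = 0.0309406
V̂(ȳ_st) = 0.456218
SE(ȳ_st) = √0.456218 = 0.675439

SE(ȳ_st) ≈ 0.675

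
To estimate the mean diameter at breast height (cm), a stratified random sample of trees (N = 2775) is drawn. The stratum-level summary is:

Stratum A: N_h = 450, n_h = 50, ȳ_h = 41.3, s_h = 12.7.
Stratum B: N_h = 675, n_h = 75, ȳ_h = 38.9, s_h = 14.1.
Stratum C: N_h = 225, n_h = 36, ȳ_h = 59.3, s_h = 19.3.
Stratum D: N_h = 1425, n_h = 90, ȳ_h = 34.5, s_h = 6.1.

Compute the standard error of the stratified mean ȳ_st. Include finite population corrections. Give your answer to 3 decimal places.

SE(ȳ_st) ≈ 0.612

V̂(ȳ_st) = Σ W_h² (1 − n_h/N_h) s_h²/n_h, with W_h = N_h/N and N = 2775:
  stratum A: (450/2775)²·(1 − 50/450)·12.7²/50 = 0.0754022
  stratum B: (675/2775)²·(1 − 75/675)·14.1²/75 = 0.139414
  stratum C: (225/2775)²·(1 − 36/225)·19.3²/36 = 0.0571387
  stratum D: (1425/2775)²·(1 − 90/1425)·6.1²/90 = 0.102138
V̂(ȳ_st) = 0.374093
SE(ȳ_st) = √0.374093 = 0.611631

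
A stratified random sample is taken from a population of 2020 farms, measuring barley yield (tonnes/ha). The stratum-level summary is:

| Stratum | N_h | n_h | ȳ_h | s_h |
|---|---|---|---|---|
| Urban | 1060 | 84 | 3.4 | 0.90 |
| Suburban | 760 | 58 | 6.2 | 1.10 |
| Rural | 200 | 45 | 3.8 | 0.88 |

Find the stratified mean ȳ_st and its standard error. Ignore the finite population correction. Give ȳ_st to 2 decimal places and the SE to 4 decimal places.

ȳ_st ≈ 4.49, SE ≈ 0.0760

ȳ_st = Σ W_h ȳ_h = (1060·3.4 + 760·6.2 + 200·3.8)/2020 = 4.49307
V̂(ȳ_st) = Σ W_h² s_h²/n_h, with W_h = N_h/N and N = 2020:
  stratum Urban: (1060/2020)²·0.90²/84 = 0.00265531
  stratum Suburban: (760/2020)²·1.10²/58 = 0.00295312
  stratum Rural: (200/2020)²·0.88²/45 = 0.000168698
V̂(ȳ_st) = 0.00577713
SE(ȳ_st) = √0.00577713 = 0.0760074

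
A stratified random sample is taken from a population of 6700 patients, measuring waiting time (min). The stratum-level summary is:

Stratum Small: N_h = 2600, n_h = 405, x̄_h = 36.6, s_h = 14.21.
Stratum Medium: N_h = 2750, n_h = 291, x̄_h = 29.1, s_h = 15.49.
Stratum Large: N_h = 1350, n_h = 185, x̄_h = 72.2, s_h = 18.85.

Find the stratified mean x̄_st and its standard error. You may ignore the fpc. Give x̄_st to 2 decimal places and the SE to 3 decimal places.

x̄_st ≈ 40.69, SE ≈ 0.540

x̄_st = Σ W_h x̄_h = (2600·36.6 + 2750·29.1 + 1350·72.2)/6700 = 40.69478
V̂(x̄_st) = Σ W_h² s_h²/n_h, with W_h = N_h/N and N = 6700:
  stratum Small: (2600/6700)²·14.21²/405 = 0.075081
  stratum Medium: (2750/6700)²·15.49²/291 = 0.138907
  stratum Large: (1350/6700)²·18.85²/185 = 0.0779774
V̂(x̄_st) = 0.291966
SE(x̄_st) = √0.291966 = 0.540339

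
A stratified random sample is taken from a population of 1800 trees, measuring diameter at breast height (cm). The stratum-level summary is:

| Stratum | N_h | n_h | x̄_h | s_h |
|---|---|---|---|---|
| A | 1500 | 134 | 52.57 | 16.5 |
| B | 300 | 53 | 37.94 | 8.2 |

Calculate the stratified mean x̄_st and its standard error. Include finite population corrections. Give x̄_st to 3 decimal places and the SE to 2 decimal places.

x̄_st = Σ W_h x̄_h = (1500·52.57 + 300·37.94)/1800 = 50.13167
V̂(x̄_st) = Σ W_h² (1 − n_h/N_h) s_h²/n_h, with W_h = N_h/N and N = 1800:
  stratum A: (1500/1800)²·(1 − 134/1500)·16.5²/134 = 1.28487
  stratum B: (300/1800)²·(1 − 53/300)·8.2²/53 = 0.0290152
V̂(x̄_st) = 1.31389
SE(x̄_st) = √1.31389 = 1.14625

x̄_st ≈ 50.132, SE ≈ 1.15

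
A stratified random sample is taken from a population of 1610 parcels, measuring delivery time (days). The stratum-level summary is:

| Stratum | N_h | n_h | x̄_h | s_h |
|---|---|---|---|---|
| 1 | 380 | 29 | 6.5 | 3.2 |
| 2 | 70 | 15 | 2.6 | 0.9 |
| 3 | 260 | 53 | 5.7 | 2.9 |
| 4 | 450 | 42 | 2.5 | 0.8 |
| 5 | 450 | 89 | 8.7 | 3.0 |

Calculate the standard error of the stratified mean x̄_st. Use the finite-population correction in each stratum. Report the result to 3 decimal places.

SE(x̄_st) ≈ 0.170

V̂(x̄_st) = Σ W_h² (1 − n_h/N_h) s_h²/n_h, with W_h = N_h/N and N = 1610:
  stratum 1: (380/1610)²·(1 − 29/380)·3.2²/29 = 0.0181694
  stratum 2: (70/1610)²·(1 − 15/70)·0.9²/15 = 8.02052e-05
  stratum 3: (260/1610)²·(1 − 53/260)·2.9²/53 = 0.00329467
  stratum 4: (450/1610)²·(1 − 42/450)·0.8²/42 = 0.00107932
  stratum 5: (450/1610)²·(1 − 89/450)·3.0²/89 = 0.00633754
V̂(x̄_st) = 0.0289612
SE(x̄_st) = √0.0289612 = 0.17018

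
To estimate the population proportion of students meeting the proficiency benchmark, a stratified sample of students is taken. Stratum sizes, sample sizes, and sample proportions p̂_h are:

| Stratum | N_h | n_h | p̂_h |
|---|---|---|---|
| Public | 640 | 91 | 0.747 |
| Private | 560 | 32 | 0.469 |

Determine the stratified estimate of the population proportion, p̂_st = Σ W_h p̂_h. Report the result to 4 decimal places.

p̂_st ≈ 0.6173

N = 1200; stratum weights W_h = N_h/N.
p̂_st = Σ W_h p̂_h = (640·0.747 + 560·0.469)/1200 = 0.61727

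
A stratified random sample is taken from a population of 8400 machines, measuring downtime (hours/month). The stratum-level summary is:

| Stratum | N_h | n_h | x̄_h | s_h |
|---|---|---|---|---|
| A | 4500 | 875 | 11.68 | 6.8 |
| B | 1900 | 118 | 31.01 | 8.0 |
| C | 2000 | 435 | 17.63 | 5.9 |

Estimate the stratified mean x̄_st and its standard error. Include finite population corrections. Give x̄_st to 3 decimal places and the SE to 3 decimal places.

x̄_st ≈ 17.469, SE ≈ 0.204

x̄_st = Σ W_h x̄_h = (4500·11.68 + 1900·31.01 + 2000·17.63)/8400 = 17.46893
V̂(x̄_st) = Σ W_h² (1 − n_h/N_h) s_h²/n_h, with W_h = N_h/N and N = 8400:
  stratum A: (4500/8400)²·(1 − 875/4500)·6.8²/875 = 0.0122172
  stratum B: (1900/8400)²·(1 − 118/1900)·8.0²/118 = 0.0260256
  stratum C: (2000/8400)²·(1 − 435/2000)·5.9²/435 = 0.00354977
V̂(x̄_st) = 0.0417926
SE(x̄_st) = √0.0417926 = 0.204432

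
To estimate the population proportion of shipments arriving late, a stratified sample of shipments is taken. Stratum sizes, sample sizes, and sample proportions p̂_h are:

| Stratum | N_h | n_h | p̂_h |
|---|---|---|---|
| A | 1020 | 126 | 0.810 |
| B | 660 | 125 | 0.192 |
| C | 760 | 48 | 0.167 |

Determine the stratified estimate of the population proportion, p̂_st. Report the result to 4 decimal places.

p̂_st ≈ 0.4426

N = 2440; stratum weights W_h = N_h/N.
p̂_st = Σ W_h p̂_h = (1020·0.810 + 660·0.192 + 760·0.167)/2440 = 0.44256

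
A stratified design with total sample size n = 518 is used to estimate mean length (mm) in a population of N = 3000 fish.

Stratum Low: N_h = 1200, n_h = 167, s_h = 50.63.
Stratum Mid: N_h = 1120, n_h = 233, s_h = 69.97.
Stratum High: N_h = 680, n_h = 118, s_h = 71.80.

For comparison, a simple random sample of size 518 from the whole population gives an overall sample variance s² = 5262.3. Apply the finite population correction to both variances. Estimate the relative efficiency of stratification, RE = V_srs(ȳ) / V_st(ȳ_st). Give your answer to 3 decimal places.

RE ≈ 1.337

V̂(ȳ_st) = Σ W_h² (1 − n_h/N_h) s_h²/n_h, with W_h = N_h/N and N = 3000:
  stratum Low: (1200/3000)²·(1 − 167/1200)·50.63²/167 = 2.11416
  stratum Mid: (1120/3000)²·(1 − 233/1120)·69.97²/233 = 2.31935
  stratum High: (680/3000)²·(1 − 118/680)·71.80²/118 = 1.85511
V_st = 6.28863
V_srs = (1 − 518/3000)·5262.3/518 = 8.40478
Relative efficiency = V_srs / V_st = 8.40478/6.28863 = 1.3365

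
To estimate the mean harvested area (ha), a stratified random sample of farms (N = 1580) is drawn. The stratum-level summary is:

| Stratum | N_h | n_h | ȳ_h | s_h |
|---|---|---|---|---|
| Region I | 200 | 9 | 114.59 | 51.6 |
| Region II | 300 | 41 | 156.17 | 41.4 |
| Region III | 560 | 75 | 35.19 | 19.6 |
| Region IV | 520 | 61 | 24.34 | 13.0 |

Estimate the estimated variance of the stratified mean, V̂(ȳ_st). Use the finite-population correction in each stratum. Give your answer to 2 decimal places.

V̂(ȳ_st) = Σ W_h² (1 − n_h/N_h) s_h²/n_h, with W_h = N_h/N and N = 1580:
  stratum Region I: (200/1580)²·(1 − 9/200)·51.6²/9 = 4.52695
  stratum Region II: (300/1580)²·(1 − 41/300)·41.4²/41 = 1.30114
  stratum Region III: (560/1580)²·(1 − 75/560)·19.6²/75 = 0.557271
  stratum Region IV: (520/1580)²·(1 − 61/520)·13.0²/61 = 0.264886
V̂(ȳ_st) = 6.65025

V̂(ȳ_st) ≈ 6.65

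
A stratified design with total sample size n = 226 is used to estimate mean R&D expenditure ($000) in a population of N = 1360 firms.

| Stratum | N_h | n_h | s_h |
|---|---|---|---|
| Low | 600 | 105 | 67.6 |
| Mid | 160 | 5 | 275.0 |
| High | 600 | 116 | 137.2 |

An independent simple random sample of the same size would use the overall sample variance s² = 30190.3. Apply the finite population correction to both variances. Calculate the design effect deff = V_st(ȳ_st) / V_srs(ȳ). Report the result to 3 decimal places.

deff ≈ 2.112

V̂(ȳ_st) = Σ W_h² (1 − n_h/N_h) s_h²/n_h, with W_h = N_h/N and N = 1360:
  stratum Low: (600/1360)²·(1 − 105/600)·67.6²/105 = 6.98848
  stratum Mid: (160/1360)²·(1 − 5/160)·275.0²/5 = 202.801
  stratum High: (600/1360)²·(1 − 116/600)·137.2²/116 = 25.4782
V_st = 235.267
V_srs = (1 − 226/1360)·30190.3/226 = 111.387
deff = V_st / V_srs = 235.267/111.387 = 2.1122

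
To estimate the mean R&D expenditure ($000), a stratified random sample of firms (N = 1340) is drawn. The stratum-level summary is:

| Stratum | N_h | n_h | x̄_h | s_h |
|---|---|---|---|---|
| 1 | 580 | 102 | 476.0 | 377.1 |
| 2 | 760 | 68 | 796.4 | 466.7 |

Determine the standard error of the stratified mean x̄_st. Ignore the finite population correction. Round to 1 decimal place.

V̂(x̄_st) = Σ W_h² s_h²/n_h, with W_h = N_h/N and N = 1340:
  stratum 1: (580/1340)²·377.1²/102 = 261.192
  stratum 2: (760/1340)²·466.7²/68 = 1030.35
V̂(x̄_st) = 1291.54
SE(x̄_st) = √1291.54 = 35.938

SE(x̄_st) ≈ 35.9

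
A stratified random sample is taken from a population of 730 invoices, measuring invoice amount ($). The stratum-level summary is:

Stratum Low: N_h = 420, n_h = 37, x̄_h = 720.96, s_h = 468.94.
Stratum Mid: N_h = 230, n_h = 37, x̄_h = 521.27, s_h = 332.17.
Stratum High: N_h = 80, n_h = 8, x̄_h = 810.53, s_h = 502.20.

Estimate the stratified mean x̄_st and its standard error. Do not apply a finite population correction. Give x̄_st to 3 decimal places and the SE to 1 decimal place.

x̄_st = Σ W_h x̄_h = (420·720.96 + 230·521.27 + 80·810.53)/730 = 667.85986
V̂(x̄_st) = Σ W_h² s_h²/n_h, with W_h = N_h/N and N = 730:
  stratum Low: (420/730)²·468.94²/37 = 1967.37
  stratum Mid: (230/730)²·332.17²/37 = 296.025
  stratum High: (80/730)²·502.20²/8 = 378.615
V̂(x̄_st) = 2642.01
SE(x̄_st) = √2642.01 = 51.4005

x̄_st ≈ 667.860, SE ≈ 51.4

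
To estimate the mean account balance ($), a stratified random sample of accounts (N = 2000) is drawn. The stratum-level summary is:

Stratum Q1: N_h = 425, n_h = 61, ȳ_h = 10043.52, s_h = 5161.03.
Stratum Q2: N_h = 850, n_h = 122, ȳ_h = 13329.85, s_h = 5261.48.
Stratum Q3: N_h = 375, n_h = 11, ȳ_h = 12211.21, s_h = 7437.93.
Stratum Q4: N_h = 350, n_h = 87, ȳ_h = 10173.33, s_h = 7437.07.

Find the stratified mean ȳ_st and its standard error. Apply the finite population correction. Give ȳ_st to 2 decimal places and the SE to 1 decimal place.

ȳ_st = Σ W_h ȳ_h = (425·10043.52 + 850·13329.85 + 375·12211.21 + 350·10173.33)/2000 = 11869.36888
V̂(ȳ_st) = Σ W_h² (1 − n_h/N_h) s_h²/n_h, with W_h = N_h/N and N = 2000:
  stratum Q1: (425/2000)²·(1 − 61/425)·5161.03²/61 = 16887.8
  stratum Q2: (850/2000)²·(1 − 122/850)·5261.48²/122 = 35103.2
  stratum Q3: (375/2000)²·(1 − 11/375)·7437.93²/11 = 171626
  stratum Q4: (350/2000)²·(1 − 87/350)·7437.07²/87 = 14630.1
V̂(ȳ_st) = 238248
SE(ȳ_st) = √238248 = 488.106

ȳ_st ≈ 11869.37, SE ≈ 488.1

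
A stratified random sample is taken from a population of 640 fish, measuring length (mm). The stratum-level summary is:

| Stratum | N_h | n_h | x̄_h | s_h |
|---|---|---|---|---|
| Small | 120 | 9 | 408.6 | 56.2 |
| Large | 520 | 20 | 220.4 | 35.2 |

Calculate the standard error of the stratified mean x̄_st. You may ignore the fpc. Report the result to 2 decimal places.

SE(x̄_st) ≈ 7.30

V̂(x̄_st) = Σ W_h² s_h²/n_h, with W_h = N_h/N and N = 640:
  stratum Small: (120/640)²·56.2²/9 = 12.3377
  stratum Large: (520/640)²·35.2²/20 = 40.898
V̂(x̄_st) = 53.2357
SE(x̄_st) = √53.2357 = 7.29628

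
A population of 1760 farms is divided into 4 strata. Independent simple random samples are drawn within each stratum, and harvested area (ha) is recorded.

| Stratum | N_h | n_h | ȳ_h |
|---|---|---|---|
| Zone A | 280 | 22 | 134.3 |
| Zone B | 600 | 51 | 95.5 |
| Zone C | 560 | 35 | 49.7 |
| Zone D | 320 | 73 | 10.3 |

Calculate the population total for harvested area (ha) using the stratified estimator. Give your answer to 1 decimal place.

τ̂_st ≈ 126032.0

τ̂_st = Σ N_h ȳ_h = 280·134.3 + 600·95.5 + 560·49.7 + 320·10.3 = 126032.0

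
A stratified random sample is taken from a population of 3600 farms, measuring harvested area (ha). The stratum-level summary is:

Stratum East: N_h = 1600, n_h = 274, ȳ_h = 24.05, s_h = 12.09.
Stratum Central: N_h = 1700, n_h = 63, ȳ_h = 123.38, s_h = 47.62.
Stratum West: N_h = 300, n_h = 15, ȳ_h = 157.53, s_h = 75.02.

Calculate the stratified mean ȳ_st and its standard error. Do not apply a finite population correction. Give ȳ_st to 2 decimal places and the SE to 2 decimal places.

ȳ_st = Σ W_h ȳ_h = (1600·24.05 + 1700·123.38 + 300·157.53)/3600 = 82.07917
V̂(ȳ_st) = Σ W_h² s_h²/n_h, with W_h = N_h/N and N = 3600:
  stratum East: (1600/3600)²·12.09²/274 = 0.105375
  stratum Central: (1700/3600)²·47.62²/63 = 8.02659
  stratum West: (300/3600)²·75.02²/15 = 2.60556
V̂(ȳ_st) = 10.7375
SE(ȳ_st) = √10.7375 = 3.27682

ȳ_st ≈ 82.08, SE ≈ 3.28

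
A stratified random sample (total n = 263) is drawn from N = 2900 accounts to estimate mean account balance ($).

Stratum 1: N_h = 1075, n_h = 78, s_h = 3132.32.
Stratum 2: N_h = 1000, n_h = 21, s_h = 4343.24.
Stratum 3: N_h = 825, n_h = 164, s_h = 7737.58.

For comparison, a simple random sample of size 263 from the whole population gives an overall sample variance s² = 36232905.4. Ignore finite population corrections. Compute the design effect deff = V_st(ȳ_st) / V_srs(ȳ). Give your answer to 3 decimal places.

V̂(ȳ_st) = Σ W_h² s_h²/n_h, with W_h = N_h/N and N = 2900:
  stratum 1: (1075/2900)²·3132.32²/78 = 17284.6
  stratum 2: (1000/2900)²·4343.24²/21 = 106810
  stratum 3: (825/2900)²·7737.58²/164 = 29544.6
V_st = 153639
V_srs = s²/n = 36232905.4/263 = 137768
deff = V_st / V_srs = 153639/137768 = 1.1152

deff ≈ 1.115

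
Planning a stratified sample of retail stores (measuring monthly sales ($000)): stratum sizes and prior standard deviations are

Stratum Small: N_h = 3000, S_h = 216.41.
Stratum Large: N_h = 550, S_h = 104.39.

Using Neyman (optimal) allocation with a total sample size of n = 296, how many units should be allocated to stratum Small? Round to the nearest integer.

Neyman allocation: n_h = n · N_h S_h / Σ N_i S_i, with n = 296.
  stratum Small: N_h·S_h = 3000·216.41 = 649230.00
  stratum Large: N_h·S_h = 550·104.39 = 57414.50
Σ N_h S_h = 706644.50
n for stratum Small = 296·649230.00/706644.50 = 271.950 → 272

272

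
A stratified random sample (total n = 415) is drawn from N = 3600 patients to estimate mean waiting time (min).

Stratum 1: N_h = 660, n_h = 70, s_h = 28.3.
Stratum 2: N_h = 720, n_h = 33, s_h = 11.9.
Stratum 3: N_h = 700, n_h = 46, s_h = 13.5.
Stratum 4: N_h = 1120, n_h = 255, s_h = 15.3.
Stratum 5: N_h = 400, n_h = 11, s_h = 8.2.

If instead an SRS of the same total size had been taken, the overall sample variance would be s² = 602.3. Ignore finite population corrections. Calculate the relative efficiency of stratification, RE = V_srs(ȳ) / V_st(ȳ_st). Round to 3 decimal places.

V̂(ȳ_st) = Σ W_h² s_h²/n_h, with W_h = N_h/N and N = 3600:
  stratum 1: (660/3600)²·28.3²/70 = 0.384554
  stratum 2: (720/3600)²·11.9²/33 = 0.171648
  stratum 3: (700/3600)²·13.5²/46 = 0.149796
  stratum 4: (1120/3600)²·15.3²/255 = 0.0888533
  stratum 5: (400/3600)²·8.2²/11 = 0.0754658
V_st = 0.870318
V_srs = s²/n = 602.3/415 = 1.45133
Relative efficiency = V_srs / V_st = 1.45133/0.870318 = 1.6676

RE ≈ 1.668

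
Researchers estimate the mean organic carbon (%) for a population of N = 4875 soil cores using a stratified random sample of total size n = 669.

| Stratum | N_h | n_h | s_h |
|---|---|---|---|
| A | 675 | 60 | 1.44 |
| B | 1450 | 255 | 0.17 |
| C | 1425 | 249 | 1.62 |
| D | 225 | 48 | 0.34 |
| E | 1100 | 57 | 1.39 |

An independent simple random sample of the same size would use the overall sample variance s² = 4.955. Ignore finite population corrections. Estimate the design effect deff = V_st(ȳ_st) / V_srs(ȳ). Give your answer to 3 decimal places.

V̂(ȳ_st) = Σ W_h² s_h²/n_h, with W_h = N_h/N and N = 4875:
  stratum A: (675/4875)²·1.44²/60 = 0.00066257
  stratum B: (1450/4875)²·0.17²/255 = 1.00264e-05
  stratum C: (1425/4875)²·1.62²/249 = 0.000900557
  stratum D: (225/4875)²·0.34²/48 = 5.13018e-06
  stratum E: (1100/4875)²·1.39²/57 = 0.0017258
V_st = 0.00330409
V_srs = s²/n = 4.955/669 = 0.00740658
deff = V_st / V_srs = 0.00330409/0.00740658 = 0.4461

deff ≈ 0.446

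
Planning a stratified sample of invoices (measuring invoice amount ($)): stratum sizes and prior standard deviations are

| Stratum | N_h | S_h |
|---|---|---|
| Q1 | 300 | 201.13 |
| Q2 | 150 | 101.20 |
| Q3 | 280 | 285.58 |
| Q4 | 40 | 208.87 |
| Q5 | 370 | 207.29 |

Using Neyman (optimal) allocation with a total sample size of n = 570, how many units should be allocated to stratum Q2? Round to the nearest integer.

36

Neyman allocation: n_h = n · N_h S_h / Σ N_i S_i, with n = 570.
  stratum Q1: N_h·S_h = 300·201.13 = 60339.00
  stratum Q2: N_h·S_h = 150·101.20 = 15180.00
  stratum Q3: N_h·S_h = 280·285.58 = 79962.40
  stratum Q4: N_h·S_h = 40·208.87 = 8354.80
  stratum Q5: N_h·S_h = 370·207.29 = 76697.30
Σ N_h S_h = 240533.50
n for stratum Q2 = 570·15180.00/240533.50 = 35.973 → 36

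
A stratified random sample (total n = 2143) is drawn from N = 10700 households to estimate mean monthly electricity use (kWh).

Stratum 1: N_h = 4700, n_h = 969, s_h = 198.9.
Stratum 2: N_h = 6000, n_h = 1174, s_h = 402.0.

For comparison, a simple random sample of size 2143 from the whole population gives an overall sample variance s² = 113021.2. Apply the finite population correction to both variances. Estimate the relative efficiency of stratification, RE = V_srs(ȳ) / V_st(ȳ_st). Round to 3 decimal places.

RE ≈ 1.027

V̂(ȳ_st) = Σ W_h² (1 − n_h/N_h) s_h²/n_h, with W_h = N_h/N and N = 10700:
  stratum 1: (4700/10700)²·(1 − 969/4700)·198.9²/969 = 6.25319
  stratum 2: (6000/10700)²·(1 − 1174/6000)·402.0²/1174 = 34.8141
V_st = 41.0673
V_srs = (1 − 2143/10700)·113021.2/2143 = 42.177
Relative efficiency = V_srs / V_st = 42.177/41.0673 = 1.0270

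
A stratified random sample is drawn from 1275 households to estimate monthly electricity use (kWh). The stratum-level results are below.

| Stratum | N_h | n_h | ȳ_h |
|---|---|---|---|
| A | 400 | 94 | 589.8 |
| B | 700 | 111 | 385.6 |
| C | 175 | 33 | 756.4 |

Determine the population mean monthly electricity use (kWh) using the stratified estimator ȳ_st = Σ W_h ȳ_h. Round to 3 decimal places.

N = Σ N_h = 1275. Stratum weights W_h = N_h/N.
ȳ_st = (400·589.8 + 700·385.6 + 175·756.4) / 1275 = 500.55686

ȳ_st ≈ 500.557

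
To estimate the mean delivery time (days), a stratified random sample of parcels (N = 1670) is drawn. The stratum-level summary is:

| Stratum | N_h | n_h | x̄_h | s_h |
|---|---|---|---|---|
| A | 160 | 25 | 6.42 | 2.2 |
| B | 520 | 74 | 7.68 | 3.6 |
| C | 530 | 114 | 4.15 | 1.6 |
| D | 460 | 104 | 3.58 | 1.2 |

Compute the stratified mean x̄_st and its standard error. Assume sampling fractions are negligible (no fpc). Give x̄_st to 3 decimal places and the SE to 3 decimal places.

x̄_st = Σ W_h x̄_h = (160·6.42 + 520·7.68 + 530·4.15 + 460·3.58)/1670 = 5.30964
V̂(x̄_st) = Σ W_h² s_h²/n_h, with W_h = N_h/N and N = 1670:
  stratum A: (160/1670)²·2.2²/25 = 0.0017771
  stratum B: (520/1670)²·3.6²/74 = 0.0169804
  stratum C: (530/1670)²·1.6²/114 = 0.0022618
  stratum D: (460/1670)²·1.2²/104 = 0.00105054
V̂(x̄_st) = 0.0220698
SE(x̄_st) = √0.0220698 = 0.148559

x̄_st ≈ 5.310, SE ≈ 0.149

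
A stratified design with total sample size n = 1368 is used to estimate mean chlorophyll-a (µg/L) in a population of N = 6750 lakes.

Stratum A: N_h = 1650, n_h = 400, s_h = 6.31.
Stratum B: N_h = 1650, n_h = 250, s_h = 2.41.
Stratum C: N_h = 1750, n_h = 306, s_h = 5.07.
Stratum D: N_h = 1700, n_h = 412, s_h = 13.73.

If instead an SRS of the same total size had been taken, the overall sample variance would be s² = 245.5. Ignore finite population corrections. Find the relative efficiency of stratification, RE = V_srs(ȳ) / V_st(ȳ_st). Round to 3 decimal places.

V̂(ȳ_st) = Σ W_h² s_h²/n_h, with W_h = N_h/N and N = 6750:
  stratum A: (1650/6750)²·6.31²/400 = 0.00594784
  stratum B: (1650/6750)²·2.41²/250 = 0.00138821
  stratum C: (1750/6750)²·5.07²/306 = 0.00564629
  stratum D: (1700/6750)²·13.73²/412 = 0.0290225
V_st = 0.0420048
V_srs = s²/n = 245.5/1368 = 0.179459
Relative efficiency = V_srs / V_st = 0.179459/0.0420048 = 4.2723

RE ≈ 4.272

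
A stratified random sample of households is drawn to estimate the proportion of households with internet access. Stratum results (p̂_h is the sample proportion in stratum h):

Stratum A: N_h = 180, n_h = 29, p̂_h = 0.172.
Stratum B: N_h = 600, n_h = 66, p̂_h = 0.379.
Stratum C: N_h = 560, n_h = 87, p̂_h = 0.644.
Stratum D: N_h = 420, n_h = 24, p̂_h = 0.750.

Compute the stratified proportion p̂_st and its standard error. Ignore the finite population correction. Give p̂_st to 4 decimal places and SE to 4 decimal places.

p̂_st ≈ 0.5307, SE ≈ 0.0348

N = 1760; stratum weights W_h = N_h/N.
p̂_st = Σ W_h p̂_h = (180·0.172 + 600·0.379 + 560·0.644 + 420·0.750)/1760 = 0.53068
V̂(p̂_st) = Σ W_h² p̂_h(1−p̂_h)/(n_h−1):
  stratum A: (180/1760)²·0.172·0.828/28 = 5.32011e-05
  stratum B: (600/1760)²·0.379·0.621/65 = 0.000420818
  stratum C: (560/1760)²·0.644·0.356/86 = 0.000269891
  stratum D: (420/1760)²·0.750·0.250/23 = 0.000464244
V̂(p̂_st) = 0.00120815; SE = √V̂ = 0.0347585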